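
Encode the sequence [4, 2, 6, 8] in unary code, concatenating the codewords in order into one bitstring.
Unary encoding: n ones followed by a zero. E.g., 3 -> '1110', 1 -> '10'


Encode each number as n ones followed by a terminating 0:
  4 -> 11110 (5 bits)
  2 -> 110 (3 bits)
  6 -> 1111110 (7 bits)
  8 -> 111111110 (9 bits)
Total length = 5 + 3 + 7 + 9 = 24 bits.

Unary([4, 2, 6, 8]) = 111101101111110111111110 (24 bits)


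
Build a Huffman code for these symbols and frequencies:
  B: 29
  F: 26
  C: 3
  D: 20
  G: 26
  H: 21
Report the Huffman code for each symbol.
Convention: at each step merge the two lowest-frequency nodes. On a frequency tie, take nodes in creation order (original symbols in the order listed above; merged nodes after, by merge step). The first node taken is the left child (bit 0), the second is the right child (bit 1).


Huffman tree construction:
Step 1: Merge C(3) + D(20) = 23
Step 2: Merge H(21) + (C+D)(23) = 44
Step 3: Merge F(26) + G(26) = 52
Step 4: Merge B(29) + (H+(C+D))(44) = 73
Step 5: Merge (F+G)(52) + (B+(H+(C+D)))(73) = 125
Read each symbol's code off the tree from the root (left child = 0, right child = 1).

Codes:
  B: 10 (length 2)
  F: 00 (length 2)
  C: 1110 (length 4)
  D: 1111 (length 4)
  G: 01 (length 2)
  H: 110 (length 3)
Average code length: 317/125 = 2.5360 bits/symbol


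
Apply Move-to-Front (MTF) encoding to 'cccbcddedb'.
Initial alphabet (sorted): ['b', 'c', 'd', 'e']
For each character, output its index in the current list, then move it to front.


MTF encoding:
'c': index 1 in ['b', 'c', 'd', 'e'] -> ['c', 'b', 'd', 'e']
'c': index 0 in ['c', 'b', 'd', 'e'] -> ['c', 'b', 'd', 'e']
'c': index 0 in ['c', 'b', 'd', 'e'] -> ['c', 'b', 'd', 'e']
'b': index 1 in ['c', 'b', 'd', 'e'] -> ['b', 'c', 'd', 'e']
'c': index 1 in ['b', 'c', 'd', 'e'] -> ['c', 'b', 'd', 'e']
'd': index 2 in ['c', 'b', 'd', 'e'] -> ['d', 'c', 'b', 'e']
'd': index 0 in ['d', 'c', 'b', 'e'] -> ['d', 'c', 'b', 'e']
'e': index 3 in ['d', 'c', 'b', 'e'] -> ['e', 'd', 'c', 'b']
'd': index 1 in ['e', 'd', 'c', 'b'] -> ['d', 'e', 'c', 'b']
'b': index 3 in ['d', 'e', 'c', 'b'] -> ['b', 'd', 'e', 'c']


Output: [1, 0, 0, 1, 1, 2, 0, 3, 1, 3]


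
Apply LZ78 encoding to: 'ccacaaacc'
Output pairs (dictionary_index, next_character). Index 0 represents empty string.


LZ78 encoding steps:
Dictionary: {0: ''}
Step 1: w='' (idx 0), next='c' -> output (0, 'c'), add 'c' as idx 1
Step 2: w='c' (idx 1), next='a' -> output (1, 'a'), add 'ca' as idx 2
Step 3: w='ca' (idx 2), next='a' -> output (2, 'a'), add 'caa' as idx 3
Step 4: w='' (idx 0), next='a' -> output (0, 'a'), add 'a' as idx 4
Step 5: w='c' (idx 1), next='c' -> output (1, 'c'), add 'cc' as idx 5


Encoded: [(0, 'c'), (1, 'a'), (2, 'a'), (0, 'a'), (1, 'c')]


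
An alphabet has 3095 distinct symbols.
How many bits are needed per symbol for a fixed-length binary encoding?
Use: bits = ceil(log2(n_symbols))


log2(3095) = 11.5957
Bracket: 2^11 = 2048 < 3095 <= 2^12 = 4096
So ceil(log2(3095)) = 12

bits = ceil(log2(3095)) = ceil(11.5957) = 12 bits


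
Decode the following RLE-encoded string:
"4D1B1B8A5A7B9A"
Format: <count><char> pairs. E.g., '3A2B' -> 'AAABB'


Expanding each <count><char> pair:
  4D -> 'DDDD'
  1B -> 'B'
  1B -> 'B'
  8A -> 'AAAAAAAA'
  5A -> 'AAAAA'
  7B -> 'BBBBBBB'
  9A -> 'AAAAAAAAA'

Decoded = DDDDBBAAAAAAAAAAAAABBBBBBBAAAAAAAAA


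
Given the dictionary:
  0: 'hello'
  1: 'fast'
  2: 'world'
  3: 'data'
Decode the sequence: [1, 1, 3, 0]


Look up each index in the dictionary:
  1 -> 'fast'
  1 -> 'fast'
  3 -> 'data'
  0 -> 'hello'

Decoded: "fast fast data hello"


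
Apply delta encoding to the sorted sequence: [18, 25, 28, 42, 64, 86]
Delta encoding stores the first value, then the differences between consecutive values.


First value: 18
Deltas:
  25 - 18 = 7
  28 - 25 = 3
  42 - 28 = 14
  64 - 42 = 22
  86 - 64 = 22


Delta encoded: [18, 7, 3, 14, 22, 22]


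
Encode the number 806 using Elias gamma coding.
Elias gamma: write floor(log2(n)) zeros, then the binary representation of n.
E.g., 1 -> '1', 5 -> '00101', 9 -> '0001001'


num_bits = floor(log2(806)) + 1 = 10
leading_zeros = num_bits - 1 = 9
binary(806) = 1100100110

Elias gamma(806) = '000000000' + '1100100110' = 0000000001100100110 (19 bits)


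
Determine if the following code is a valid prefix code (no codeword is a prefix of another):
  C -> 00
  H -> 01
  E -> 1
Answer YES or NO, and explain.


Checking each pair (does one codeword prefix another?):
  C='00' vs H='01': no prefix
  C='00' vs E='1': no prefix
  H='01' vs C='00': no prefix
  H='01' vs E='1': no prefix
  E='1' vs C='00': no prefix
  E='1' vs H='01': no prefix
No violation found over all pairs.

YES -- this is a valid prefix code. No codeword is a prefix of any other codeword.


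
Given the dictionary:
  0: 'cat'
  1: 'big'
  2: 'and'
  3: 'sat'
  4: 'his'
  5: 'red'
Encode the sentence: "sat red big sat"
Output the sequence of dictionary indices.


Look up each word in the dictionary:
  'sat' -> 3
  'red' -> 5
  'big' -> 1
  'sat' -> 3

Encoded: [3, 5, 1, 3]


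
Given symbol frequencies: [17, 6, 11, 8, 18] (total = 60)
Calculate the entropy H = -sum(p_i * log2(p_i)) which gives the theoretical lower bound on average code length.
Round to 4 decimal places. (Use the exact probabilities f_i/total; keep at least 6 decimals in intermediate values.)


Per-symbol terms -p_i * log2(p_i) with p_i = f_i/60:
  p = 17/60 = 0.283333: log2(p) = -1.819428, -p*log2(p) = 0.515505
  p = 6/60 = 0.100000: log2(p) = -3.321928, -p*log2(p) = 0.332193
  p = 11/60 = 0.183333: log2(p) = -2.447459, -p*log2(p) = 0.448701
  p = 8/60 = 0.133333: log2(p) = -2.906891, -p*log2(p) = 0.387585
  p = 18/60 = 0.300000: log2(p) = -1.736966, -p*log2(p) = 0.521090
H = 0.515505 + 0.332193 + 0.448701 + 0.387585 + 0.521090 = 2.205074

H = 2.2051 bits/symbol


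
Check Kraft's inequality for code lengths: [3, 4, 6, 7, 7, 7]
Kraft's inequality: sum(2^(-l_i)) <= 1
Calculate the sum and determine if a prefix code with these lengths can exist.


Sum = 2^(-3) + 2^(-4) + 2^(-6) + 2^(-7) + 2^(-7) + 2^(-7)
    = 0.125 + 0.0625 + 0.015625 + 0.0078125 + 0.0078125 + 0.0078125
    = 29/128 = 0.2265625
Since 0.2265625 <= 1, Kraft's inequality IS satisfied.
A prefix code with these lengths CAN exist.

Kraft sum = 0.2265625. Satisfied.


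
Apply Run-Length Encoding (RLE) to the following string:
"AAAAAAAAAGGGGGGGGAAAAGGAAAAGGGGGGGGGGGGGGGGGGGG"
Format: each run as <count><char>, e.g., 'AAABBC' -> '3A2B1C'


Scanning runs left to right:
  i=0: run of 'A' x 9 -> '9A'
  i=9: run of 'G' x 8 -> '8G'
  i=17: run of 'A' x 4 -> '4A'
  i=21: run of 'G' x 2 -> '2G'
  i=23: run of 'A' x 4 -> '4A'
  i=27: run of 'G' x 20 -> '20G'

RLE = 9A8G4A2G4A20G


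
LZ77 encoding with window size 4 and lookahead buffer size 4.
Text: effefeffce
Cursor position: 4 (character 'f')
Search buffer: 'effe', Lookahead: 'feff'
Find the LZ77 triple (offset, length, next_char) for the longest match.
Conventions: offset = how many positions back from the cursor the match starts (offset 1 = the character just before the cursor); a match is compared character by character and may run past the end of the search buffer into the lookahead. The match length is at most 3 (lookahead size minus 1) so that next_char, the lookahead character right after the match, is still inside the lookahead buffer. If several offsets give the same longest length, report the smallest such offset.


Try each offset into the search buffer:
  offset=1 (pos 3, char 'e'): match length 0
  offset=2 (pos 2, char 'f'): match length 3
  offset=3 (pos 1, char 'f'): match length 1
  offset=4 (pos 0, char 'e'): match length 0
Longest match has length 3 at offset 2.
next_char = character at position 4 + 3 = 7 -> 'f'

Best match: offset=2, length=3 (matching 'fef' starting at position 2)
LZ77 triple: (2, 3, 'f')


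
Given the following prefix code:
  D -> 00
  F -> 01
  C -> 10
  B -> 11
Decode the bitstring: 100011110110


Decoding step by step:
Bits 10 -> C
Bits 00 -> D
Bits 11 -> B
Bits 11 -> B
Bits 01 -> F
Bits 10 -> C


Decoded message: CDBBFC


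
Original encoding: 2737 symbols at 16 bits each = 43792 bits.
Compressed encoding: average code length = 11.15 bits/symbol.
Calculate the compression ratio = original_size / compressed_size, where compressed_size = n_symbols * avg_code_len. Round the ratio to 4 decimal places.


original_size = n_symbols * orig_bits = 2737 * 16 = 43792 bits
compressed_size = n_symbols * avg_code_len = 2737 * 11.15 = 30517.55 bits
ratio = original_size / compressed_size = 43792 / 30517.55 = 1.435

Compression ratio = 1.435


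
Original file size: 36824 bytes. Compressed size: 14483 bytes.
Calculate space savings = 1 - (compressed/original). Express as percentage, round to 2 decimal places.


ratio = compressed/original = 14483/36824 = 0.393303
savings = 1 - ratio = 1 - 0.393303 = 0.606697
as a percentage: 0.606697 * 100 = 60.67%

Space savings = 1 - 14483/36824 = 60.67%


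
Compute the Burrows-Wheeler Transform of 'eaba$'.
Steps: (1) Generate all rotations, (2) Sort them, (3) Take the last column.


Rotations (sorted):
  0: $eaba -> last char: a
  1: a$eab -> last char: b
  2: aba$e -> last char: e
  3: ba$ea -> last char: a
  4: eaba$ -> last char: $


BWT = abea$


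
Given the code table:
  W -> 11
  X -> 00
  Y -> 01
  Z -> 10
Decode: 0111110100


Decoding:
01 -> Y
11 -> W
11 -> W
01 -> Y
00 -> X


Result: YWWYX


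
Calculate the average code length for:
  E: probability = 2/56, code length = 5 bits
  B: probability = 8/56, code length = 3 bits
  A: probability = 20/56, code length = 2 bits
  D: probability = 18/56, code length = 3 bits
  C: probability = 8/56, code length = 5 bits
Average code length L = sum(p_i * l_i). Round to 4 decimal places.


Weighted contributions p_i * l_i:
  E: (2/56) * 5 = 10/56
  B: (8/56) * 3 = 24/56
  A: (20/56) * 2 = 40/56
  D: (18/56) * 3 = 54/56
  C: (8/56) * 5 = 40/56
Sum = (10 + 24 + 40 + 54 + 40)/56 = 168/56

L = 168/56 = 3.0000 bits/symbol


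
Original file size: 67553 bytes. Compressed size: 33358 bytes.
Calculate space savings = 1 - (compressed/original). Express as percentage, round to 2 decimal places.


ratio = compressed/original = 33358/67553 = 0.493805
savings = 1 - ratio = 1 - 0.493805 = 0.506195
as a percentage: 0.506195 * 100 = 50.62%

Space savings = 1 - 33358/67553 = 50.62%


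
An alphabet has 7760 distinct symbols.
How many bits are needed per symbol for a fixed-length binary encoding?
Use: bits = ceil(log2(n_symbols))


log2(7760) = 12.9218
Bracket: 2^12 = 4096 < 7760 <= 2^13 = 8192
So ceil(log2(7760)) = 13

bits = ceil(log2(7760)) = ceil(12.9218) = 13 bits


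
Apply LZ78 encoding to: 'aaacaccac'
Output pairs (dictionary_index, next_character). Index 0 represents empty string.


LZ78 encoding steps:
Dictionary: {0: ''}
Step 1: w='' (idx 0), next='a' -> output (0, 'a'), add 'a' as idx 1
Step 2: w='a' (idx 1), next='a' -> output (1, 'a'), add 'aa' as idx 2
Step 3: w='' (idx 0), next='c' -> output (0, 'c'), add 'c' as idx 3
Step 4: w='a' (idx 1), next='c' -> output (1, 'c'), add 'ac' as idx 4
Step 5: w='c' (idx 3), next='a' -> output (3, 'a'), add 'ca' as idx 5
Step 6: w='c' (idx 3), end of input -> output (3, '')


Encoded: [(0, 'a'), (1, 'a'), (0, 'c'), (1, 'c'), (3, 'a'), (3, '')]


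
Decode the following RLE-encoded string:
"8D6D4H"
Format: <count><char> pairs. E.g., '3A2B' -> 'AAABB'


Expanding each <count><char> pair:
  8D -> 'DDDDDDDD'
  6D -> 'DDDDDD'
  4H -> 'HHHH'

Decoded = DDDDDDDDDDDDDDHHHH


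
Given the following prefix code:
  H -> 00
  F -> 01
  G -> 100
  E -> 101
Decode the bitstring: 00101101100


Decoding step by step:
Bits 00 -> H
Bits 101 -> E
Bits 101 -> E
Bits 100 -> G


Decoded message: HEEG


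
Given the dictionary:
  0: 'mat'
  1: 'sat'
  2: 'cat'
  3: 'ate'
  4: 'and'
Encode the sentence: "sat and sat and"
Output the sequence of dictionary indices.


Look up each word in the dictionary:
  'sat' -> 1
  'and' -> 4
  'sat' -> 1
  'and' -> 4

Encoded: [1, 4, 1, 4]


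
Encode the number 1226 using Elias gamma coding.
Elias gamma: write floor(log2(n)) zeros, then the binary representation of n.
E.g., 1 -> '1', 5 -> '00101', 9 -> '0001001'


num_bits = floor(log2(1226)) + 1 = 11
leading_zeros = num_bits - 1 = 10
binary(1226) = 10011001010

Elias gamma(1226) = '0000000000' + '10011001010' = 000000000010011001010 (21 bits)


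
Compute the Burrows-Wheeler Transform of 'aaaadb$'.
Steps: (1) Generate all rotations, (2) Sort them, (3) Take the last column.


Rotations (sorted):
  0: $aaaadb -> last char: b
  1: aaaadb$ -> last char: $
  2: aaadb$a -> last char: a
  3: aadb$aa -> last char: a
  4: adb$aaa -> last char: a
  5: b$aaaad -> last char: d
  6: db$aaaa -> last char: a


BWT = b$aaada


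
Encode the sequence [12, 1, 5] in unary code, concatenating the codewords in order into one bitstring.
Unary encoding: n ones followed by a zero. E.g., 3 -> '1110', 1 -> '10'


Encode each number as n ones followed by a terminating 0:
  12 -> 1111111111110 (13 bits)
  1 -> 10 (2 bits)
  5 -> 111110 (6 bits)
Total length = 13 + 2 + 6 = 21 bits.

Unary([12, 1, 5]) = 111111111111010111110 (21 bits)


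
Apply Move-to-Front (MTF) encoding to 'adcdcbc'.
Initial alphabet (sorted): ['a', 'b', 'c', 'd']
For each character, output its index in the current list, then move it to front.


MTF encoding:
'a': index 0 in ['a', 'b', 'c', 'd'] -> ['a', 'b', 'c', 'd']
'd': index 3 in ['a', 'b', 'c', 'd'] -> ['d', 'a', 'b', 'c']
'c': index 3 in ['d', 'a', 'b', 'c'] -> ['c', 'd', 'a', 'b']
'd': index 1 in ['c', 'd', 'a', 'b'] -> ['d', 'c', 'a', 'b']
'c': index 1 in ['d', 'c', 'a', 'b'] -> ['c', 'd', 'a', 'b']
'b': index 3 in ['c', 'd', 'a', 'b'] -> ['b', 'c', 'd', 'a']
'c': index 1 in ['b', 'c', 'd', 'a'] -> ['c', 'b', 'd', 'a']


Output: [0, 3, 3, 1, 1, 3, 1]


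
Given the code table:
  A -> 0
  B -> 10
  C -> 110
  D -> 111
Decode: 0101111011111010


Decoding:
0 -> A
10 -> B
111 -> D
10 -> B
111 -> D
110 -> C
10 -> B


Result: ABDBDCB


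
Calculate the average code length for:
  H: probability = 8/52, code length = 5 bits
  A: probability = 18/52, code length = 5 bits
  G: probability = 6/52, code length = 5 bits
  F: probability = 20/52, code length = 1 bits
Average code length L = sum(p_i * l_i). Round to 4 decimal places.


Weighted contributions p_i * l_i:
  H: (8/52) * 5 = 40/52
  A: (18/52) * 5 = 90/52
  G: (6/52) * 5 = 30/52
  F: (20/52) * 1 = 20/52
Sum = (40 + 90 + 30 + 20)/52 = 180/52

L = 180/52 = 3.4615 bits/symbol


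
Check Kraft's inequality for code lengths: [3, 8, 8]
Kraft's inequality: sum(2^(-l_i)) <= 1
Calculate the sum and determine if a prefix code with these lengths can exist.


Sum = 2^(-3) + 2^(-8) + 2^(-8)
    = 0.125 + 0.00390625 + 0.00390625
    = 34/256 = 0.1328125
Since 0.1328125 <= 1, Kraft's inequality IS satisfied.
A prefix code with these lengths CAN exist.

Kraft sum = 0.1328125. Satisfied.


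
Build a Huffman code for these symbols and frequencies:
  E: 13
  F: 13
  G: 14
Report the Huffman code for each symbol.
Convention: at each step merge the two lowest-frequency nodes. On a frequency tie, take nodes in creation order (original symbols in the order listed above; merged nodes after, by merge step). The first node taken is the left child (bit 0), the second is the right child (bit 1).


Huffman tree construction:
Step 1: Merge E(13) + F(13) = 26
Step 2: Merge G(14) + (E+F)(26) = 40
Read each symbol's code off the tree from the root (left child = 0, right child = 1).

Codes:
  E: 10 (length 2)
  F: 11 (length 2)
  G: 0 (length 1)
Average code length: 66/40 = 1.6500 bits/symbol


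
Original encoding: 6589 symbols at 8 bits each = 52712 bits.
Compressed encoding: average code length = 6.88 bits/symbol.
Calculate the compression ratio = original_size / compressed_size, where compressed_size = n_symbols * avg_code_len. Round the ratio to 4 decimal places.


original_size = n_symbols * orig_bits = 6589 * 8 = 52712 bits
compressed_size = n_symbols * avg_code_len = 6589 * 6.88 = 45332.32 bits
ratio = original_size / compressed_size = 52712 / 45332.32 = 1.1628

Compression ratio = 1.1628


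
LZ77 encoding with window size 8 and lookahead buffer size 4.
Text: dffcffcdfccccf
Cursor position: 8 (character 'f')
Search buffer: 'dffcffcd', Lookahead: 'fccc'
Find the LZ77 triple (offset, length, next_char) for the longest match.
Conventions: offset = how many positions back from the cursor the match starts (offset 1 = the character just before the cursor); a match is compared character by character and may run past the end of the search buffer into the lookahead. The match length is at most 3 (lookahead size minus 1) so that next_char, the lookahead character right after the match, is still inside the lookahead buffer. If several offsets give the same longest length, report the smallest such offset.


Try each offset into the search buffer:
  offset=1 (pos 7, char 'd'): match length 0
  offset=2 (pos 6, char 'c'): match length 0
  offset=3 (pos 5, char 'f'): match length 2
  offset=4 (pos 4, char 'f'): match length 1
  offset=5 (pos 3, char 'c'): match length 0
  offset=6 (pos 2, char 'f'): match length 2
  offset=7 (pos 1, char 'f'): match length 1
  offset=8 (pos 0, char 'd'): match length 0
Longest match has length 2, found at offsets 3, 6; take the smallest, offset 3.
next_char = character at position 8 + 2 = 10 -> 'c'

Best match: offset=3, length=2 (matching 'fc' starting at position 5)
LZ77 triple: (3, 2, 'c')


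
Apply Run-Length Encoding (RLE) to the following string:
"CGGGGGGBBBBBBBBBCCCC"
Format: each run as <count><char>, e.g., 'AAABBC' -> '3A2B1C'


Scanning runs left to right:
  i=0: run of 'C' x 1 -> '1C'
  i=1: run of 'G' x 6 -> '6G'
  i=7: run of 'B' x 9 -> '9B'
  i=16: run of 'C' x 4 -> '4C'

RLE = 1C6G9B4C


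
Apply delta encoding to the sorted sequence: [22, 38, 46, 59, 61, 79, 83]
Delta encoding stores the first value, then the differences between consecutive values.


First value: 22
Deltas:
  38 - 22 = 16
  46 - 38 = 8
  59 - 46 = 13
  61 - 59 = 2
  79 - 61 = 18
  83 - 79 = 4


Delta encoded: [22, 16, 8, 13, 2, 18, 4]


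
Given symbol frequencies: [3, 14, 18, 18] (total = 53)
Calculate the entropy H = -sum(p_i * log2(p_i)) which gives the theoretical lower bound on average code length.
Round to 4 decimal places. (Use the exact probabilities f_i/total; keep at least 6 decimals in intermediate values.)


Per-symbol terms -p_i * log2(p_i) with p_i = f_i/53:
  p = 3/53 = 0.056604: log2(p) = -4.142958, -p*log2(p) = 0.234507
  p = 14/53 = 0.264151: log2(p) = -1.920566, -p*log2(p) = 0.507319
  p = 18/53 = 0.339623: log2(p) = -1.557995, -p*log2(p) = 0.529131
  p = 18/53 = 0.339623: log2(p) = -1.557995, -p*log2(p) = 0.529131
H = 0.234507 + 0.507319 + 0.529131 + 0.529131 = 1.800088

H = 1.8001 bits/symbol


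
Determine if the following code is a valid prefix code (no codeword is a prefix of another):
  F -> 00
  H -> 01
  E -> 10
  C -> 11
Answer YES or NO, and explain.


Checking each pair (does one codeword prefix another?):
  F='00' vs H='01': no prefix
  F='00' vs E='10': no prefix
  F='00' vs C='11': no prefix
  H='01' vs F='00': no prefix
  H='01' vs E='10': no prefix
  H='01' vs C='11': no prefix
  E='10' vs F='00': no prefix
  E='10' vs H='01': no prefix
  E='10' vs C='11': no prefix
  C='11' vs F='00': no prefix
  C='11' vs H='01': no prefix
  C='11' vs E='10': no prefix
No violation found over all pairs.

YES -- this is a valid prefix code. No codeword is a prefix of any other codeword.


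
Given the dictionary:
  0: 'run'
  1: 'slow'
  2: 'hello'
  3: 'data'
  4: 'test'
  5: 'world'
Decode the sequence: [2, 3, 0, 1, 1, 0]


Look up each index in the dictionary:
  2 -> 'hello'
  3 -> 'data'
  0 -> 'run'
  1 -> 'slow'
  1 -> 'slow'
  0 -> 'run'

Decoded: "hello data run slow slow run"


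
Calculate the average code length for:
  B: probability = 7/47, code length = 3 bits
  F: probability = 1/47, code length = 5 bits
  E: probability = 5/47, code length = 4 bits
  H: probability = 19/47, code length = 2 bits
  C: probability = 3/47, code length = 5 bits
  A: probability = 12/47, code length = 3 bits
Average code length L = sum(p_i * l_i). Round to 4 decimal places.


Weighted contributions p_i * l_i:
  B: (7/47) * 3 = 21/47
  F: (1/47) * 5 = 5/47
  E: (5/47) * 4 = 20/47
  H: (19/47) * 2 = 38/47
  C: (3/47) * 5 = 15/47
  A: (12/47) * 3 = 36/47
Sum = (21 + 5 + 20 + 38 + 15 + 36)/47 = 135/47

L = 135/47 = 2.8723 bits/symbol


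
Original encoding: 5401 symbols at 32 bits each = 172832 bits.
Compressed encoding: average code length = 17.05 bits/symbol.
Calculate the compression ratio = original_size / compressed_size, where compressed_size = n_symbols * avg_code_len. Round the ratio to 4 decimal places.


original_size = n_symbols * orig_bits = 5401 * 32 = 172832 bits
compressed_size = n_symbols * avg_code_len = 5401 * 17.05 = 92087.05 bits
ratio = original_size / compressed_size = 172832 / 92087.05 = 1.8768

Compression ratio = 1.8768


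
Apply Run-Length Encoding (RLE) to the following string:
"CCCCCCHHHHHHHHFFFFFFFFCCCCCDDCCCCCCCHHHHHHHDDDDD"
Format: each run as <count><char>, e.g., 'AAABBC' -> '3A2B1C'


Scanning runs left to right:
  i=0: run of 'C' x 6 -> '6C'
  i=6: run of 'H' x 8 -> '8H'
  i=14: run of 'F' x 8 -> '8F'
  i=22: run of 'C' x 5 -> '5C'
  i=27: run of 'D' x 2 -> '2D'
  i=29: run of 'C' x 7 -> '7C'
  i=36: run of 'H' x 7 -> '7H'
  i=43: run of 'D' x 5 -> '5D'

RLE = 6C8H8F5C2D7C7H5D


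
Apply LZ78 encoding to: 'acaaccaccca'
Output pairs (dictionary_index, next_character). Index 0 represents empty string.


LZ78 encoding steps:
Dictionary: {0: ''}
Step 1: w='' (idx 0), next='a' -> output (0, 'a'), add 'a' as idx 1
Step 2: w='' (idx 0), next='c' -> output (0, 'c'), add 'c' as idx 2
Step 3: w='a' (idx 1), next='a' -> output (1, 'a'), add 'aa' as idx 3
Step 4: w='c' (idx 2), next='c' -> output (2, 'c'), add 'cc' as idx 4
Step 5: w='a' (idx 1), next='c' -> output (1, 'c'), add 'ac' as idx 5
Step 6: w='cc' (idx 4), next='a' -> output (4, 'a'), add 'cca' as idx 6


Encoded: [(0, 'a'), (0, 'c'), (1, 'a'), (2, 'c'), (1, 'c'), (4, 'a')]


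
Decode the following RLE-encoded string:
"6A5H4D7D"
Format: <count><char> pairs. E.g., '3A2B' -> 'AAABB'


Expanding each <count><char> pair:
  6A -> 'AAAAAA'
  5H -> 'HHHHH'
  4D -> 'DDDD'
  7D -> 'DDDDDDD'

Decoded = AAAAAAHHHHHDDDDDDDDDDD


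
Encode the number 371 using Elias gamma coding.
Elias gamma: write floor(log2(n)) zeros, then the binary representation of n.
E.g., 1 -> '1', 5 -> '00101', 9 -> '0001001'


num_bits = floor(log2(371)) + 1 = 9
leading_zeros = num_bits - 1 = 8
binary(371) = 101110011

Elias gamma(371) = '00000000' + '101110011' = 00000000101110011 (17 bits)


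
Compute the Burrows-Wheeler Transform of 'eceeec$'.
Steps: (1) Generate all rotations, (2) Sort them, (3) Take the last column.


Rotations (sorted):
  0: $eceeec -> last char: c
  1: c$eceee -> last char: e
  2: ceeec$e -> last char: e
  3: ec$ecee -> last char: e
  4: eceeec$ -> last char: $
  5: eec$ece -> last char: e
  6: eeec$ec -> last char: c


BWT = ceee$ec


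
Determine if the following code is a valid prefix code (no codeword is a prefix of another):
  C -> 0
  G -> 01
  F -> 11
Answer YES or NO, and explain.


Checking each pair (does one codeword prefix another?):
  C='0' vs G='01': prefix -- VIOLATION

NO -- this is NOT a valid prefix code. C (0) is a prefix of G (01).


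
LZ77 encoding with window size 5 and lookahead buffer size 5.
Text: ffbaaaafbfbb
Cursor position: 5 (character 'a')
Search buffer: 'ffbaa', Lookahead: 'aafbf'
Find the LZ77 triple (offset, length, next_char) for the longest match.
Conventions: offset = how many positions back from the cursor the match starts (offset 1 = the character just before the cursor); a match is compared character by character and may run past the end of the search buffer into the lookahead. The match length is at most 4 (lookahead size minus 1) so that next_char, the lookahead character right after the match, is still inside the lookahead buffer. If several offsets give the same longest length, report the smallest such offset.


Try each offset into the search buffer:
  offset=1 (pos 4, char 'a'): match length 2
  offset=2 (pos 3, char 'a'): match length 2
  offset=3 (pos 2, char 'b'): match length 0
  offset=4 (pos 1, char 'f'): match length 0
  offset=5 (pos 0, char 'f'): match length 0
Longest match has length 2, found at offsets 1, 2; take the smallest, offset 1.
next_char = character at position 5 + 2 = 7 -> 'f'

Best match: offset=1, length=2 (matching 'aa' starting at position 4)
LZ77 triple: (1, 2, 'f')


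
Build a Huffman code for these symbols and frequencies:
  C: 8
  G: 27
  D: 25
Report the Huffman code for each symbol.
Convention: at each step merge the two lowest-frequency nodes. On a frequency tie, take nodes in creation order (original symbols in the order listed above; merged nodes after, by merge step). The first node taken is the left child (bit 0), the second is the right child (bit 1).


Huffman tree construction:
Step 1: Merge C(8) + D(25) = 33
Step 2: Merge G(27) + (C+D)(33) = 60
Read each symbol's code off the tree from the root (left child = 0, right child = 1).

Codes:
  C: 10 (length 2)
  G: 0 (length 1)
  D: 11 (length 2)
Average code length: 93/60 = 1.5500 bits/symbol


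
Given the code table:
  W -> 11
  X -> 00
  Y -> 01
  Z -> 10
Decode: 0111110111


Decoding:
01 -> Y
11 -> W
11 -> W
01 -> Y
11 -> W


Result: YWWYW


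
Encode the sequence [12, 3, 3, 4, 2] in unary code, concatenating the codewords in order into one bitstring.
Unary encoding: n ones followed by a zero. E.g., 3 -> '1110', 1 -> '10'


Encode each number as n ones followed by a terminating 0:
  12 -> 1111111111110 (13 bits)
  3 -> 1110 (4 bits)
  3 -> 1110 (4 bits)
  4 -> 11110 (5 bits)
  2 -> 110 (3 bits)
Total length = 13 + 4 + 4 + 5 + 3 = 29 bits.

Unary([12, 3, 3, 4, 2]) = 11111111111101110111011110110 (29 bits)


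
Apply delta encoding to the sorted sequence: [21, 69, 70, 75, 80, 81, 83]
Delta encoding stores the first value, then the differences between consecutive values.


First value: 21
Deltas:
  69 - 21 = 48
  70 - 69 = 1
  75 - 70 = 5
  80 - 75 = 5
  81 - 80 = 1
  83 - 81 = 2


Delta encoded: [21, 48, 1, 5, 5, 1, 2]


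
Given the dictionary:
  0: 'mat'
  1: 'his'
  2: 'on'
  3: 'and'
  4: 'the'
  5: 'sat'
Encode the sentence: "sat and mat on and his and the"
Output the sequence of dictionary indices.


Look up each word in the dictionary:
  'sat' -> 5
  'and' -> 3
  'mat' -> 0
  'on' -> 2
  'and' -> 3
  'his' -> 1
  'and' -> 3
  'the' -> 4

Encoded: [5, 3, 0, 2, 3, 1, 3, 4]


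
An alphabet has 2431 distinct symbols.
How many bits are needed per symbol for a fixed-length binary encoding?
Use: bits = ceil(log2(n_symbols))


log2(2431) = 11.2473
Bracket: 2^11 = 2048 < 2431 <= 2^12 = 4096
So ceil(log2(2431)) = 12

bits = ceil(log2(2431)) = ceil(11.2473) = 12 bits


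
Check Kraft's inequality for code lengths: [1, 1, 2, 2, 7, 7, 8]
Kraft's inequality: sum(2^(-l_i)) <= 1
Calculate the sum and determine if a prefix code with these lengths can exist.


Sum = 2^(-1) + 2^(-1) + 2^(-2) + 2^(-2) + 2^(-7) + 2^(-7) + 2^(-8)
    = 0.5 + 0.5 + 0.25 + 0.25 + 0.0078125 + 0.0078125 + 0.00390625
    = 389/256 = 1.51953125
Since 1.51953125 > 1, Kraft's inequality is NOT satisfied.
A prefix code with these lengths CANNOT exist.

Kraft sum = 1.51953125. Not satisfied.


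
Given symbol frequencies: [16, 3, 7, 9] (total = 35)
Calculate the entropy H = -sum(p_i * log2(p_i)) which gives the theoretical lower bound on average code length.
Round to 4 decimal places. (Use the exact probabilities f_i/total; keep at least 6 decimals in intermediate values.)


Per-symbol terms -p_i * log2(p_i) with p_i = f_i/35:
  p = 16/35 = 0.457143: log2(p) = -1.129283, -p*log2(p) = 0.516244
  p = 3/35 = 0.085714: log2(p) = -3.544321, -p*log2(p) = 0.303799
  p = 7/35 = 0.200000: log2(p) = -2.321928, -p*log2(p) = 0.464386
  p = 9/35 = 0.257143: log2(p) = -1.959358, -p*log2(p) = 0.503835
H = 0.516244 + 0.303799 + 0.464386 + 0.503835 = 1.788264

H = 1.7883 bits/symbol


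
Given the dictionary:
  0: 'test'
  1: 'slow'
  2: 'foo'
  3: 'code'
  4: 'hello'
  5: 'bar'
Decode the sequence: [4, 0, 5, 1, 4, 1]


Look up each index in the dictionary:
  4 -> 'hello'
  0 -> 'test'
  5 -> 'bar'
  1 -> 'slow'
  4 -> 'hello'
  1 -> 'slow'

Decoded: "hello test bar slow hello slow"


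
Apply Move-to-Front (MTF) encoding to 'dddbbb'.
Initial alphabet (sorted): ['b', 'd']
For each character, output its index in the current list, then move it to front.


MTF encoding:
'd': index 1 in ['b', 'd'] -> ['d', 'b']
'd': index 0 in ['d', 'b'] -> ['d', 'b']
'd': index 0 in ['d', 'b'] -> ['d', 'b']
'b': index 1 in ['d', 'b'] -> ['b', 'd']
'b': index 0 in ['b', 'd'] -> ['b', 'd']
'b': index 0 in ['b', 'd'] -> ['b', 'd']


Output: [1, 0, 0, 1, 0, 0]


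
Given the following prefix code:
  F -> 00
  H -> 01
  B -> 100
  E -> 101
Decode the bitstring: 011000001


Decoding step by step:
Bits 01 -> H
Bits 100 -> B
Bits 00 -> F
Bits 01 -> H


Decoded message: HBFH


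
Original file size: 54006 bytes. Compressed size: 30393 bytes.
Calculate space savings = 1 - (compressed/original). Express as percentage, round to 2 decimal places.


ratio = compressed/original = 30393/54006 = 0.562771
savings = 1 - ratio = 1 - 0.562771 = 0.437229
as a percentage: 0.437229 * 100 = 43.72%

Space savings = 1 - 30393/54006 = 43.72%


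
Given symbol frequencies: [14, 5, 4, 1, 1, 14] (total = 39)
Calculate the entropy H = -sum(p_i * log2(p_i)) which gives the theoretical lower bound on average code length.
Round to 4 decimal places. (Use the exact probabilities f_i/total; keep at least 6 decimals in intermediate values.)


Per-symbol terms -p_i * log2(p_i) with p_i = f_i/39:
  p = 14/39 = 0.358974: log2(p) = -1.478047, -p*log2(p) = 0.530581
  p = 5/39 = 0.128205: log2(p) = -2.963474, -p*log2(p) = 0.379933
  p = 4/39 = 0.102564: log2(p) = -3.285402, -p*log2(p) = 0.336964
  p = 1/39 = 0.025641: log2(p) = -5.285402, -p*log2(p) = 0.135523
  p = 1/39 = 0.025641: log2(p) = -5.285402, -p*log2(p) = 0.135523
  p = 14/39 = 0.358974: log2(p) = -1.478047, -p*log2(p) = 0.530581
H = 0.530581 + 0.379933 + 0.336964 + 0.135523 + 0.135523 + 0.530581 = 2.049105

H = 2.0491 bits/symbol


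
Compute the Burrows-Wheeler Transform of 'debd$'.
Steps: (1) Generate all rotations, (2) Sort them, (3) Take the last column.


Rotations (sorted):
  0: $debd -> last char: d
  1: bd$de -> last char: e
  2: d$deb -> last char: b
  3: debd$ -> last char: $
  4: ebd$d -> last char: d


BWT = deb$d


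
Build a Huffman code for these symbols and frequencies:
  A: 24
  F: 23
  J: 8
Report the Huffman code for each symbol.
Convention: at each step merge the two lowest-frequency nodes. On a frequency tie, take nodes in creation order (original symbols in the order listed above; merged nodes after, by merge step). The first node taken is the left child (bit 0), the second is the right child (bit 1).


Huffman tree construction:
Step 1: Merge J(8) + F(23) = 31
Step 2: Merge A(24) + (J+F)(31) = 55
Read each symbol's code off the tree from the root (left child = 0, right child = 1).

Codes:
  A: 0 (length 1)
  F: 11 (length 2)
  J: 10 (length 2)
Average code length: 86/55 = 1.5636 bits/symbol


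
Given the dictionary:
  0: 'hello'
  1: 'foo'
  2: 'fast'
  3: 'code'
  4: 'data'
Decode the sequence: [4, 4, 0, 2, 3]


Look up each index in the dictionary:
  4 -> 'data'
  4 -> 'data'
  0 -> 'hello'
  2 -> 'fast'
  3 -> 'code'

Decoded: "data data hello fast code"


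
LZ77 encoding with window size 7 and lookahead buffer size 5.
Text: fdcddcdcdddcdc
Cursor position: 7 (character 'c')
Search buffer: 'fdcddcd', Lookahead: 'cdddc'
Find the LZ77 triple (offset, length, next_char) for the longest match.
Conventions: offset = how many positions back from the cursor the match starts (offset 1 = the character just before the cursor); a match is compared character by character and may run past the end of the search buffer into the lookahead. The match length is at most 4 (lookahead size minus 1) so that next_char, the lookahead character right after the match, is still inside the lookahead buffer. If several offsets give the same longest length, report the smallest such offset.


Try each offset into the search buffer:
  offset=1 (pos 6, char 'd'): match length 0
  offset=2 (pos 5, char 'c'): match length 2
  offset=3 (pos 4, char 'd'): match length 0
  offset=4 (pos 3, char 'd'): match length 0
  offset=5 (pos 2, char 'c'): match length 3
  offset=6 (pos 1, char 'd'): match length 0
  offset=7 (pos 0, char 'f'): match length 0
Longest match has length 3 at offset 5.
next_char = character at position 7 + 3 = 10 -> 'd'

Best match: offset=5, length=3 (matching 'cdd' starting at position 2)
LZ77 triple: (5, 3, 'd')


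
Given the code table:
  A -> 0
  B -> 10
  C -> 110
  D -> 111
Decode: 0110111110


Decoding:
0 -> A
110 -> C
111 -> D
110 -> C


Result: ACDC


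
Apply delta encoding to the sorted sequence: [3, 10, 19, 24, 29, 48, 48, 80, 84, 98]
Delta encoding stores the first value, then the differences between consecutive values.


First value: 3
Deltas:
  10 - 3 = 7
  19 - 10 = 9
  24 - 19 = 5
  29 - 24 = 5
  48 - 29 = 19
  48 - 48 = 0
  80 - 48 = 32
  84 - 80 = 4
  98 - 84 = 14


Delta encoded: [3, 7, 9, 5, 5, 19, 0, 32, 4, 14]


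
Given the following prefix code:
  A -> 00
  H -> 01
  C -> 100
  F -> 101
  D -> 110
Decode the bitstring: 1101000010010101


Decoding step by step:
Bits 110 -> D
Bits 100 -> C
Bits 00 -> A
Bits 100 -> C
Bits 101 -> F
Bits 01 -> H


Decoded message: DCACFH


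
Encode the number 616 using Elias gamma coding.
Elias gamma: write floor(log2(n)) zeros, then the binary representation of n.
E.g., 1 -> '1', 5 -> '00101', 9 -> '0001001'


num_bits = floor(log2(616)) + 1 = 10
leading_zeros = num_bits - 1 = 9
binary(616) = 1001101000

Elias gamma(616) = '000000000' + '1001101000' = 0000000001001101000 (19 bits)


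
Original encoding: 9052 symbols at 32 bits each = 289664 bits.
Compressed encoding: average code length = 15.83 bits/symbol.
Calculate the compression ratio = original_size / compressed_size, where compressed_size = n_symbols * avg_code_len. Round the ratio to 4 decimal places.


original_size = n_symbols * orig_bits = 9052 * 32 = 289664 bits
compressed_size = n_symbols * avg_code_len = 9052 * 15.83 = 143293.16 bits
ratio = original_size / compressed_size = 289664 / 143293.16 = 2.0215

Compression ratio = 2.0215


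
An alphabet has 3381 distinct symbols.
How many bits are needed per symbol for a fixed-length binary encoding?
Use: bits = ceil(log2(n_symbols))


log2(3381) = 11.7232
Bracket: 2^11 = 2048 < 3381 <= 2^12 = 4096
So ceil(log2(3381)) = 12

bits = ceil(log2(3381)) = ceil(11.7232) = 12 bits


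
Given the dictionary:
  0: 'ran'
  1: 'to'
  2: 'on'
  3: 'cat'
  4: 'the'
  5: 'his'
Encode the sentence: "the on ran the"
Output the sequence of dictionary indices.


Look up each word in the dictionary:
  'the' -> 4
  'on' -> 2
  'ran' -> 0
  'the' -> 4

Encoded: [4, 2, 0, 4]


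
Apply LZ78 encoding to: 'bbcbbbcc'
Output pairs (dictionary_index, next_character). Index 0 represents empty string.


LZ78 encoding steps:
Dictionary: {0: ''}
Step 1: w='' (idx 0), next='b' -> output (0, 'b'), add 'b' as idx 1
Step 2: w='b' (idx 1), next='c' -> output (1, 'c'), add 'bc' as idx 2
Step 3: w='b' (idx 1), next='b' -> output (1, 'b'), add 'bb' as idx 3
Step 4: w='bc' (idx 2), next='c' -> output (2, 'c'), add 'bcc' as idx 4


Encoded: [(0, 'b'), (1, 'c'), (1, 'b'), (2, 'c')]


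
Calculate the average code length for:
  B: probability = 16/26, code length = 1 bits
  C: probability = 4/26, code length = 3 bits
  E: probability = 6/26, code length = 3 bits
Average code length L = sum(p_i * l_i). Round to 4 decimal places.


Weighted contributions p_i * l_i:
  B: (16/26) * 1 = 16/26
  C: (4/26) * 3 = 12/26
  E: (6/26) * 3 = 18/26
Sum = (16 + 12 + 18)/26 = 46/26

L = 46/26 = 1.7692 bits/symbol


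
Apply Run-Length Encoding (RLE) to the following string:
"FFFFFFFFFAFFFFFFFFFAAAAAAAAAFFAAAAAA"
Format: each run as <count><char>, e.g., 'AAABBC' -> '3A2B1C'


Scanning runs left to right:
  i=0: run of 'F' x 9 -> '9F'
  i=9: run of 'A' x 1 -> '1A'
  i=10: run of 'F' x 9 -> '9F'
  i=19: run of 'A' x 9 -> '9A'
  i=28: run of 'F' x 2 -> '2F'
  i=30: run of 'A' x 6 -> '6A'

RLE = 9F1A9F9A2F6A


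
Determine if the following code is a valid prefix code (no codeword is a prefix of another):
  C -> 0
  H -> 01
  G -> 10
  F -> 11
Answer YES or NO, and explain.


Checking each pair (does one codeword prefix another?):
  C='0' vs H='01': prefix -- VIOLATION

NO -- this is NOT a valid prefix code. C (0) is a prefix of H (01).


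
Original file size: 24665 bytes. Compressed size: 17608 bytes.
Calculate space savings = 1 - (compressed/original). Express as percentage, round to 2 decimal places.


ratio = compressed/original = 17608/24665 = 0.713886
savings = 1 - ratio = 1 - 0.713886 = 0.286114
as a percentage: 0.286114 * 100 = 28.61%

Space savings = 1 - 17608/24665 = 28.61%


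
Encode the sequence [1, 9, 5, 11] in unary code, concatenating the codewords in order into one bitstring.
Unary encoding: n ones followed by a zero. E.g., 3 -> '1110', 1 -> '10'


Encode each number as n ones followed by a terminating 0:
  1 -> 10 (2 bits)
  9 -> 1111111110 (10 bits)
  5 -> 111110 (6 bits)
  11 -> 111111111110 (12 bits)
Total length = 2 + 10 + 6 + 12 = 30 bits.

Unary([1, 9, 5, 11]) = 101111111110111110111111111110 (30 bits)


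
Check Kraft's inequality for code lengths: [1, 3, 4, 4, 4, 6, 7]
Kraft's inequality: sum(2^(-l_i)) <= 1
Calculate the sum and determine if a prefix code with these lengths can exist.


Sum = 2^(-1) + 2^(-3) + 2^(-4) + 2^(-4) + 2^(-4) + 2^(-6) + 2^(-7)
    = 0.5 + 0.125 + 0.0625 + 0.0625 + 0.0625 + 0.015625 + 0.0078125
    = 107/128 = 0.8359375
Since 0.8359375 <= 1, Kraft's inequality IS satisfied.
A prefix code with these lengths CAN exist.

Kraft sum = 0.8359375. Satisfied.


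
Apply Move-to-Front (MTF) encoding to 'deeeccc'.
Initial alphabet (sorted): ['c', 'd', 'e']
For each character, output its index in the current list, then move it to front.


MTF encoding:
'd': index 1 in ['c', 'd', 'e'] -> ['d', 'c', 'e']
'e': index 2 in ['d', 'c', 'e'] -> ['e', 'd', 'c']
'e': index 0 in ['e', 'd', 'c'] -> ['e', 'd', 'c']
'e': index 0 in ['e', 'd', 'c'] -> ['e', 'd', 'c']
'c': index 2 in ['e', 'd', 'c'] -> ['c', 'e', 'd']
'c': index 0 in ['c', 'e', 'd'] -> ['c', 'e', 'd']
'c': index 0 in ['c', 'e', 'd'] -> ['c', 'e', 'd']


Output: [1, 2, 0, 0, 2, 0, 0]


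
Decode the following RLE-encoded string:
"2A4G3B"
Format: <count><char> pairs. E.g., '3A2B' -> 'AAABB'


Expanding each <count><char> pair:
  2A -> 'AA'
  4G -> 'GGGG'
  3B -> 'BBB'

Decoded = AAGGGGBBB


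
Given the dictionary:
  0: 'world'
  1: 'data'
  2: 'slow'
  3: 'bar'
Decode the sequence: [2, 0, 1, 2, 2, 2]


Look up each index in the dictionary:
  2 -> 'slow'
  0 -> 'world'
  1 -> 'data'
  2 -> 'slow'
  2 -> 'slow'
  2 -> 'slow'

Decoded: "slow world data slow slow slow"


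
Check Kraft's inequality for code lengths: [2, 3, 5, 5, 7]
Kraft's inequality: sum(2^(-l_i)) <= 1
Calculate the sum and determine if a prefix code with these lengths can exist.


Sum = 2^(-2) + 2^(-3) + 2^(-5) + 2^(-5) + 2^(-7)
    = 0.25 + 0.125 + 0.03125 + 0.03125 + 0.0078125
    = 57/128 = 0.4453125
Since 0.4453125 <= 1, Kraft's inequality IS satisfied.
A prefix code with these lengths CAN exist.

Kraft sum = 0.4453125. Satisfied.


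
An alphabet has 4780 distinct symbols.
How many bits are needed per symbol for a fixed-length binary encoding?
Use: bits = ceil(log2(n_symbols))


log2(4780) = 12.2228
Bracket: 2^12 = 4096 < 4780 <= 2^13 = 8192
So ceil(log2(4780)) = 13

bits = ceil(log2(4780)) = ceil(12.2228) = 13 bits


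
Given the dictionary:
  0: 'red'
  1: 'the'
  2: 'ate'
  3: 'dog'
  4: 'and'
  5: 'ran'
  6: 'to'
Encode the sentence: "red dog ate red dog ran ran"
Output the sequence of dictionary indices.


Look up each word in the dictionary:
  'red' -> 0
  'dog' -> 3
  'ate' -> 2
  'red' -> 0
  'dog' -> 3
  'ran' -> 5
  'ran' -> 5

Encoded: [0, 3, 2, 0, 3, 5, 5]
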